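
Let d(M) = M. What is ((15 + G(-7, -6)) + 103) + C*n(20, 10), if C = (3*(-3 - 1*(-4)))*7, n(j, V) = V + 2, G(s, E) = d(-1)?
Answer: 369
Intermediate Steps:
G(s, E) = -1
n(j, V) = 2 + V
C = 21 (C = (3*(-3 + 4))*7 = (3*1)*7 = 3*7 = 21)
((15 + G(-7, -6)) + 103) + C*n(20, 10) = ((15 - 1) + 103) + 21*(2 + 10) = (14 + 103) + 21*12 = 117 + 252 = 369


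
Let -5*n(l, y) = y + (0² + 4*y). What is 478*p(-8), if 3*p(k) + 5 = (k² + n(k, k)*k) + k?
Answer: -6214/3 ≈ -2071.3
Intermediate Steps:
n(l, y) = -y (n(l, y) = -(y + (0² + 4*y))/5 = -(y + (0 + 4*y))/5 = -(y + 4*y)/5 = -y)
p(k) = -5/3 + k/3 (p(k) = -5/3 + ((k² + (-k)*k) + k)/3 = -5/3 + ((k² - k²) + k)/3 = -5/3 + (0 + k)/3 = -5/3 + k/3)
478*p(-8) = 478*(-5/3 + (⅓)*(-8)) = 478*(-5/3 - 8/3) = 478*(-13/3) = -6214/3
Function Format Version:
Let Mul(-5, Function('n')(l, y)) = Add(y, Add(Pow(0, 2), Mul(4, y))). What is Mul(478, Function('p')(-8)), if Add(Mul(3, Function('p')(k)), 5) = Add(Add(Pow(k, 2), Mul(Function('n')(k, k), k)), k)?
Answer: Rational(-6214, 3) ≈ -2071.3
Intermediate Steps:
Function('n')(l, y) = Mul(-1, y) (Function('n')(l, y) = Mul(Rational(-1, 5), Add(y, Add(Pow(0, 2), Mul(4, y)))) = Mul(Rational(-1, 5), Add(y, Add(0, Mul(4, y)))) = Mul(Rational(-1, 5), Add(y, Mul(4, y))) = Mul(Rational(-1, 5), Mul(5, y)) = Mul(-1, y))
Function('p')(k) = Add(Rational(-5, 3), Mul(Rational(1, 3), k)) (Function('p')(k) = Add(Rational(-5, 3), Mul(Rational(1, 3), Add(Add(Pow(k, 2), Mul(Mul(-1, k), k)), k))) = Add(Rational(-5, 3), Mul(Rational(1, 3), Add(Add(Pow(k, 2), Mul(-1, Pow(k, 2))), k))) = Add(Rational(-5, 3), Mul(Rational(1, 3), Add(0, k))) = Add(Rational(-5, 3), Mul(Rational(1, 3), k)))
Mul(478, Function('p')(-8)) = Mul(478, Add(Rational(-5, 3), Mul(Rational(1, 3), -8))) = Mul(478, Add(Rational(-5, 3), Rational(-8, 3))) = Mul(478, Rational(-13, 3)) = Rational(-6214, 3)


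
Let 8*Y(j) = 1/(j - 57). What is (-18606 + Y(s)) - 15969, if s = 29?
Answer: -7744801/224 ≈ -34575.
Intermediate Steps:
Y(j) = 1/(8*(-57 + j)) (Y(j) = 1/(8*(j - 57)) = 1/(8*(-57 + j)))
(-18606 + Y(s)) - 15969 = (-18606 + 1/(8*(-57 + 29))) - 15969 = (-18606 + (1/8)/(-28)) - 15969 = (-18606 + (1/8)*(-1/28)) - 15969 = (-18606 - 1/224) - 15969 = -4167745/224 - 15969 = -7744801/224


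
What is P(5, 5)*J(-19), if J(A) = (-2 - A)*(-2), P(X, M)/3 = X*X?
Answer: -2550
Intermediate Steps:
P(X, M) = 3*X**2 (P(X, M) = 3*(X*X) = 3*X**2)
J(A) = 4 + 2*A
P(5, 5)*J(-19) = (3*5**2)*(4 + 2*(-19)) = (3*25)*(4 - 38) = 75*(-34) = -2550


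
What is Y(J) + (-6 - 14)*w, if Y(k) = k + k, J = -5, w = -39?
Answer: 770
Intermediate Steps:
Y(k) = 2*k
Y(J) + (-6 - 14)*w = 2*(-5) + (-6 - 14)*(-39) = -10 - 20*(-39) = -10 + 780 = 770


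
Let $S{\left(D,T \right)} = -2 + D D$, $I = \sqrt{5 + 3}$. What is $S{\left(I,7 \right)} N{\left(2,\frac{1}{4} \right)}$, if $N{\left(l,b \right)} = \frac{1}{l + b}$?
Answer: $\frac{8}{3} \approx 2.6667$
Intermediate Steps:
$I = 2 \sqrt{2}$ ($I = \sqrt{8} = 2 \sqrt{2} \approx 2.8284$)
$N{\left(l,b \right)} = \frac{1}{b + l}$
$S{\left(D,T \right)} = -2 + D^{2}$
$S{\left(I,7 \right)} N{\left(2,\frac{1}{4} \right)} = \frac{-2 + \left(2 \sqrt{2}\right)^{2}}{\frac{1}{4} + 2} = \frac{-2 + 8}{\frac{1}{4} + 2} = \frac{6}{\frac{9}{4}} = 6 \cdot \frac{4}{9} = \frac{8}{3}$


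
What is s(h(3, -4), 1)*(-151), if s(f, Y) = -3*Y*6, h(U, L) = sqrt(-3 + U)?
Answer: 2718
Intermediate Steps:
s(f, Y) = -18*Y
s(h(3, -4), 1)*(-151) = -18*1*(-151) = -18*(-151) = 2718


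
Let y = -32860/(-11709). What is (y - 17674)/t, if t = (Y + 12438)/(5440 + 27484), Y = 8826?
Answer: -851546360693/31122522 ≈ -27361.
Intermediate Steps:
y = 32860/11709 (y = -32860*(-1/11709) = 32860/11709 ≈ 2.8064)
t = 5316/8231 (t = (8826 + 12438)/(5440 + 27484) = 21264/32924 = 21264*(1/32924) = 5316/8231 ≈ 0.64585)
(y - 17674)/t = (32860/11709 - 17674)/(5316/8231) = -206912006/11709*8231/5316 = -851546360693/31122522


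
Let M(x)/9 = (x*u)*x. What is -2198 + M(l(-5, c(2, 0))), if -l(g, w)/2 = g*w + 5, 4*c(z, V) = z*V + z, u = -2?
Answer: -2648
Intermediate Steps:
c(z, V) = z/4 + V*z/4 (c(z, V) = (z*V + z)/4 = (V*z + z)/4 = (z + V*z)/4 = z/4 + V*z/4)
l(g, w) = -10 - 2*g*w (l(g, w) = -2*(g*w + 5) = -2*(5 + g*w) = -10 - 2*g*w)
M(x) = -18*x² (M(x) = 9*((x*(-2))*x) = 9*((-2*x)*x) = 9*(-2*x²) = -18*x²)
-2198 + M(l(-5, c(2, 0))) = -2198 - 18*(-10 - 2*(-5)*(¼)*2*(1 + 0))² = -2198 - 18*(-10 - 2*(-5)*(¼)*2*1)² = -2198 - 18*(-10 - 2*(-5)*½)² = -2198 - 18*(-10 + 5)² = -2198 - 18*(-5)² = -2198 - 18*25 = -2198 - 450 = -2648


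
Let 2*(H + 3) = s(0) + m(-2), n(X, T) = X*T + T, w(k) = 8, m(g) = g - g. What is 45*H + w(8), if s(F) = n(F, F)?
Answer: -127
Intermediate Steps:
m(g) = 0
n(X, T) = T + T*X (n(X, T) = T*X + T = T + T*X)
s(F) = F*(1 + F)
H = -3 (H = -3 + (0*(1 + 0) + 0)/2 = -3 + (0*1 + 0)/2 = -3 + (0 + 0)/2 = -3 + (½)*0 = -3 + 0 = -3)
45*H + w(8) = 45*(-3) + 8 = -135 + 8 = -127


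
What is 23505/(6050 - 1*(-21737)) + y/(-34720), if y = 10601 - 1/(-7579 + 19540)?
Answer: 5569592824/10303169517 ≈ 0.54057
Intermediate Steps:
y = 126798560/11961 (y = 10601 - 1/11961 = 126798560/11961 ≈ 10601.)
23505/(6050 - 1*(-21737)) + y/(-34720) = 23505/(6050 - 1*(-21737)) + (126798560/11961)/(-34720) = 23505/(6050 + 21737) + (126798560/11961)*(-1/34720) = 23505/27787 - 113213/370791 = 5569592824/10303169517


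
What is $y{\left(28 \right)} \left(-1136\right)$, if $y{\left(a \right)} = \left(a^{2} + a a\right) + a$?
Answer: $-1813056$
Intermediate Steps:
$y{\left(a \right)} = a + 2 a^{2}$ ($y{\left(a \right)} = \left(a^{2} + a^{2}\right) + a = 2 a^{2} + a = a + 2 a^{2}$)
$y{\left(28 \right)} \left(-1136\right) = 28 \left(1 + 2 \cdot 28\right) \left(-1136\right) = 28 \left(1 + 56\right) \left(-1136\right) = 28 \cdot 57 \left(-1136\right) = 1596 \left(-1136\right) = -1813056$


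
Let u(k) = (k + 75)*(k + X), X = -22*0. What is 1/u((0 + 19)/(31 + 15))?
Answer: 2116/65911 ≈ 0.032104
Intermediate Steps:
X = 0
u(k) = k*(75 + k) (u(k) = (k + 75)*(k + 0) = (75 + k)*k = k*(75 + k))
1/u((0 + 19)/(31 + 15)) = 1/(((0 + 19)/(31 + 15))*(75 + (0 + 19)/(31 + 15))) = 1/((19/46)*(75 + 19/46)) = 1/((19*(1/46))*(75 + 19*(1/46))) = 1/(19*(75 + 19/46)/46) = 1/((19/46)*(3469/46)) = 1/(65911/2116) = 2116/65911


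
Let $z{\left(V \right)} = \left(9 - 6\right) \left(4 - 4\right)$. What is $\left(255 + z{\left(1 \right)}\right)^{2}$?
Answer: $65025$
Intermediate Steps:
$z{\left(V \right)} = 0$ ($z{\left(V \right)} = 3 \cdot 0 = 0$)
$\left(255 + z{\left(1 \right)}\right)^{2} = \left(255 + 0\right)^{2} = 255^{2} = 65025$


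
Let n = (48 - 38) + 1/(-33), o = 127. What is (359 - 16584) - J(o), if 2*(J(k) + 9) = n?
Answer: -1070585/66 ≈ -16221.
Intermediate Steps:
n = 329/33 (n = 10 - 1/33 = 329/33 ≈ 9.9697)
J(k) = -265/66 (J(k) = -9 + (½)*(329/33) = -9 + 329/66 = -265/66)
(359 - 16584) - J(o) = (359 - 16584) - 1*(-265/66) = -16225 + 265/66 = -1070585/66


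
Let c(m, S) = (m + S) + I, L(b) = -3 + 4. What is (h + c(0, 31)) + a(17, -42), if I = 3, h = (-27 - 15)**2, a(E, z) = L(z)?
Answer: 1799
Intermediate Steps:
L(b) = 1
a(E, z) = 1
h = 1764 (h = (-42)**2 = 1764)
c(m, S) = 3 + S + m (c(m, S) = (m + S) + 3 = (S + m) + 3 = 3 + S + m)
(h + c(0, 31)) + a(17, -42) = (1764 + (3 + 31 + 0)) + 1 = (1764 + 34) + 1 = 1798 + 1 = 1799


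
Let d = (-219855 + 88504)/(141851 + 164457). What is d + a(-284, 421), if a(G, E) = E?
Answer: 128824317/306308 ≈ 420.57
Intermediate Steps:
d = -131351/306308 ≈ -0.42882
d + a(-284, 421) = -131351/306308 + 421 = 128824317/306308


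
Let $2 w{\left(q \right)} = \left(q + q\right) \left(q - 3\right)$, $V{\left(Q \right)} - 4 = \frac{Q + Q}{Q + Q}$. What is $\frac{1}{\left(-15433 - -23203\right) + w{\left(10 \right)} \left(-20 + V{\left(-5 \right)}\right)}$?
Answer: $\frac{1}{6720} \approx 0.00014881$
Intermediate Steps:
$V{\left(Q \right)} = 5$ ($V{\left(Q \right)} = 4 + \frac{Q + Q}{Q + Q} = 4 + \frac{2 Q}{2 Q} = 4 + 2 Q \frac{1}{2 Q} = 4 + 1 = 5$)
$w{\left(q \right)} = q \left(-3 + q\right)$ ($w{\left(q \right)} = \frac{\left(q + q\right) \left(q - 3\right)}{2} = \frac{2 q \left(-3 + q\right)}{2} = q \left(-3 + q\right)$)
$\frac{1}{\left(-15433 - -23203\right) + w{\left(10 \right)} \left(-20 + V{\left(-5 \right)}\right)} = \frac{1}{\left(-15433 - -23203\right) + 10 \left(-3 + 10\right) \left(-20 + 5\right)} = \frac{1}{\left(-15433 + 23203\right) + 10 \cdot 7 \left(-15\right)} = \frac{1}{7770 + 70 \left(-15\right)} = \frac{1}{7770 - 1050} = \frac{1}{6720}$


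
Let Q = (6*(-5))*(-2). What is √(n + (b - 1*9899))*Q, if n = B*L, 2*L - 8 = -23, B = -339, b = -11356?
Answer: 150*I*√2994 ≈ 8207.6*I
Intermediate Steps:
L = -15/2 (L = 4 + (½)*(-23) = 4 - 23/2 = -15/2 ≈ -7.5000)
n = 5085/2 (n = -339*(-15/2) = 5085/2 ≈ 2542.5)
Q = 60 (Q = -30*(-2) = 60)
√(n + (b - 1*9899))*Q = √(5085/2 + (-11356 - 1*9899))*60 = √(5085/2 + (-11356 - 9899))*60 = √(5085/2 - 21255)*60 = √(-37425/2)*60 = (5*I*√2994/2)*60 = 150*I*√2994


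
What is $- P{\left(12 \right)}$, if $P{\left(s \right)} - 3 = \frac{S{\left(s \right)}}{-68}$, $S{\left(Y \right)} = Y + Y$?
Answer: $- \frac{45}{17} \approx -2.6471$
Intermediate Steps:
$S{\left(Y \right)} = 2 Y$
$P{\left(s \right)} = 3 - \frac{s}{34}$ ($P{\left(s \right)} = 3 + \frac{2 s}{-68} = 3 + 2 s \left(- \frac{1}{68}\right) = 3 - \frac{s}{34}$)
$- P{\left(12 \right)} = - (3 - \frac{6}{17}) = \left(-1\right) \frac{45}{17} = - \frac{45}{17}$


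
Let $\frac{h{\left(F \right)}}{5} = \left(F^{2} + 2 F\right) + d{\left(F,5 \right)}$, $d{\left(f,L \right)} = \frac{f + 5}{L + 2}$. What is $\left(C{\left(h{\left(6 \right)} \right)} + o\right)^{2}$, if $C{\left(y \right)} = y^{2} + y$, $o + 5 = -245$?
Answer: $\frac{9060822414400}{2401} \approx 3.7738 \cdot 10^{9}$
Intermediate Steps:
$d{\left(f,L \right)} = \frac{5 + f}{2 + L}$
$o = -250$ ($o = -5 - 245 = -250$)
$h{\left(F \right)} = \frac{25}{7} + 5 F^{2} + \frac{75 F}{7}$ ($h{\left(F \right)} = 5 \left(\left(F^{2} + 2 F\right) + \frac{5 + F}{2 + 5}\right) = 5 \left(\left(F^{2} + 2 F\right) + \frac{5 + F}{7}\right) = 5 \left(\left(F^{2} + 2 F\right) + \left(\frac{5}{7} + \frac{F}{7}\right)\right) = 5 \left(\frac{5}{7} + F^{2} + \frac{15 F}{7}\right) = \frac{25}{7} + 5 F^{2} + \frac{75 F}{7}$)
$C{\left(y \right)} = y + y^{2}$
$\left(C{\left(h{\left(6 \right)} \right)} + o\right)^{2} = \left(\left(\frac{25}{7} + 5 \cdot 6^{2} + \frac{75}{7} \cdot 6\right) \left(1 + \left(\frac{25}{7} + 5 \cdot 6^{2} + \frac{75}{7} \cdot 6\right)\right) - 250\right)^{2} = \left(\left(\frac{25}{7} + 5 \cdot 36 + \frac{450}{7}\right) \left(1 + \left(\frac{25}{7} + 5 \cdot 36 + \frac{450}{7}\right)\right) - 250\right)^{2} = \left(\left(\frac{25}{7} + 180 + \frac{450}{7}\right) \left(1 + \left(\frac{25}{7} + 180 + \frac{450}{7}\right)\right) - 250\right)^{2} = \left(\frac{1735 \left(1 + \frac{1735}{7}\right)}{7} - 250\right)^{2} = \left(\frac{1735}{7} \cdot \frac{1742}{7} - 250\right)^{2} = \left(\frac{3022370}{49} - 250\right)^{2} = \left(\frac{3010120}{49}\right)^{2} = \frac{9060822414400}{2401}$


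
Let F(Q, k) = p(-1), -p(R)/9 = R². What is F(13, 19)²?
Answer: 81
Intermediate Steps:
p(R) = -9*R²
F(Q, k) = -9 (F(Q, k) = -9*(-1)² = -9*1 = -9)
F(13, 19)² = (-9)² = 81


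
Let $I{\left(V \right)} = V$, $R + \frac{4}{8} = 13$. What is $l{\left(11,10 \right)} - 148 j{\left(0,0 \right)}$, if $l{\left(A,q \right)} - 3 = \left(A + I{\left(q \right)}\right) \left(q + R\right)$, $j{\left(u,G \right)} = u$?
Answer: $\frac{951}{2} \approx 475.5$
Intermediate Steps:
$R = \frac{25}{2}$ ($R = - \frac{1}{2} + 13 = \frac{25}{2} \approx 12.5$)
$l{\left(A,q \right)} = 3 + \left(\frac{25}{2} + q\right) \left(A + q\right)$ ($l{\left(A,q \right)} = 3 + \left(A + q\right) \left(q + \frac{25}{2}\right) = 3 + \left(A + q\right) \left(\frac{25}{2} + q\right) = 3 + \left(\frac{25}{2} + q\right) \left(A + q\right)$)
$l{\left(11,10 \right)} - 148 j{\left(0,0 \right)} = \left(3 + 10^{2} + \frac{25}{2} \cdot 11 + \frac{25}{2} \cdot 10 + 11 \cdot 10\right) - 0 = \left(3 + 100 + \frac{275}{2} + 125 + 110\right) + 0 = \frac{951}{2} + 0 = \frac{951}{2}$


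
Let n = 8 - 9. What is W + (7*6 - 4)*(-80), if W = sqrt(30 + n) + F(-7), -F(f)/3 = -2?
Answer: -3034 + sqrt(29) ≈ -3028.6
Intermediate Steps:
n = -1
F(f) = 6 (F(f) = -3*(-2) = 6)
W = 6 + sqrt(29) (W = sqrt(30 - 1) + 6 = sqrt(29) + 6 = 6 + sqrt(29) ≈ 11.385)
W + (7*6 - 4)*(-80) = (6 + sqrt(29)) + (7*6 - 4)*(-80) = (6 + sqrt(29)) + (42 - 4)*(-80) = (6 + sqrt(29)) + 38*(-80) = (6 + sqrt(29)) - 3040 = -3034 + sqrt(29)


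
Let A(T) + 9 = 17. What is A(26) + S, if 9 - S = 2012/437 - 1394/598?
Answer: 83664/5681 ≈ 14.727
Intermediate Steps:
A(T) = 8 (A(T) = -9 + 17 = 8)
S = 38216/5681 (S = 9 - (2012/437 - 1394/598) = 9 - (2012*(1/437) - 1394*1/598) = 9 - (2012/437 - 697/299) = 9 - 1*12913/5681 = 9 - 12913/5681 = 38216/5681 ≈ 6.7270)
A(26) + S = 8 + 38216/5681 = 83664/5681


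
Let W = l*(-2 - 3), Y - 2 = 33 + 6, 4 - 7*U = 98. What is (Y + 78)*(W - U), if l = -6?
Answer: 5168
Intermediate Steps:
U = -94/7 (U = 4/7 - ⅐*98 = 4/7 - 14 = -94/7 ≈ -13.429)
Y = 41 (Y = 2 + (33 + 6) = 2 + 39 = 41)
W = 30 (W = -6*(-2 - 3) = -6*(-5) = 30)
(Y + 78)*(W - U) = (41 + 78)*(30 - 1*(-94/7)) = 119*(30 + 94/7) = 119*(304/7) = 5168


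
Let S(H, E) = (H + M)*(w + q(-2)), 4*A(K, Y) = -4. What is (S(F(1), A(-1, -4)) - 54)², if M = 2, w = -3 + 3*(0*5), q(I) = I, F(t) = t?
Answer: 4761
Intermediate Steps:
A(K, Y) = -1 (A(K, Y) = (¼)*(-4) = -1)
w = -3 (w = -3 + 3*0 = -3 + 0 = -3)
S(H, E) = -10 - 5*H (S(H, E) = (H + 2)*(-3 - 2) = (2 + H)*(-5) = -10 - 5*H)
(S(F(1), A(-1, -4)) - 54)² = ((-10 - 5*1) - 54)² = ((-10 - 5) - 54)² = (-15 - 54)² = (-69)² = 4761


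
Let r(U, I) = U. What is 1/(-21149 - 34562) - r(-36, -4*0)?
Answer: 2005595/55711 ≈ 36.000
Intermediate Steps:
1/(-21149 - 34562) - r(-36, -4*0) = 1/(-21149 - 34562) - 1*(-36) = 1/(-55711) + 36 = -1/55711 + 36 = 2005595/55711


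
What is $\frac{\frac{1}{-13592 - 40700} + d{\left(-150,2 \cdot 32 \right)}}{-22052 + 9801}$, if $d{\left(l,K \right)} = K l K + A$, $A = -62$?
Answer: $\frac{33360370905}{665131292} \approx 50.156$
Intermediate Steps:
$d{\left(l,K \right)} = -62 + l K^{2}$ ($d{\left(l,K \right)} = K l K - 62 = l K^{2} - 62 = -62 + l K^{2}$)
$\frac{\frac{1}{-13592 - 40700} + d{\left(-150,2 \cdot 32 \right)}}{-22052 + 9801} = \frac{\frac{1}{-13592 - 40700} - \left(62 + 150 \left(2 \cdot 32\right)^{2}\right)}{-22052 + 9801} = \frac{\frac{1}{-54292} - \left(62 + 150 \cdot 64^{2}\right)}{-12251} = \left(- \frac{1}{54292} - 614462\right) \left(- \frac{1}{12251}\right) = \left(- \frac{33360370905}{54292}\right) \left(- \frac{1}{12251}\right) = \frac{33360370905}{665131292}$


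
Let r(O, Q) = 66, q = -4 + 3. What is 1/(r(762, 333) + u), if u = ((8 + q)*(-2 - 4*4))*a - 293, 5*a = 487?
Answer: -5/62497 ≈ -8.0004e-5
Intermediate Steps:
a = 487/5 (a = (⅕)*487 = 487/5 ≈ 97.400)
q = -1
u = -62827/5 (u = ((8 - 1)*(-2 - 4*4))*(487/5) - 293 = (7*(-2 - 16))*(487/5) - 293 = (7*(-18))*(487/5) - 293 = -126*487/5 - 293 = -61362/5 - 293 = -62827/5 ≈ -12565.)
1/(r(762, 333) + u) = 1/(66 - 62827/5) = 1/(-62497/5) = -5/62497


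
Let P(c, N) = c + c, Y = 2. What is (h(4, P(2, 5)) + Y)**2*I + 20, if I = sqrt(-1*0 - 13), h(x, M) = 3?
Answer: 20 + 25*I*sqrt(13) ≈ 20.0 + 90.139*I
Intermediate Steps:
P(c, N) = 2*c
I = I*sqrt(13) (I = sqrt(0 - 13) = sqrt(-13) = I*sqrt(13) ≈ 3.6056*I)
(h(4, P(2, 5)) + Y)**2*I + 20 = (3 + 2)**2*(I*sqrt(13)) + 20 = 5**2*(I*sqrt(13)) + 20 = 25*(I*sqrt(13)) + 20 = 25*I*sqrt(13) + 20 = 20 + 25*I*sqrt(13)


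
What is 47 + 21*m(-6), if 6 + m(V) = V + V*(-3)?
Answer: 173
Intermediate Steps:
m(V) = -6 - 2*V (m(V) = -6 + (V + V*(-3)) = -6 + (V - 3*V) = -6 - 2*V)
47 + 21*m(-6) = 47 + 21*(-6 - 2*(-6)) = 47 + 21*(-6 + 12) = 47 + 21*6 = 47 + 126 = 173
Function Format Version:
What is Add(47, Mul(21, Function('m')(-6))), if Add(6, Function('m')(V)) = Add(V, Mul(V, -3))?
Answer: 173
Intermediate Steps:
Function('m')(V) = Add(-6, Mul(-2, V)) (Function('m')(V) = Add(-6, Add(V, Mul(V, -3))) = Add(-6, Add(V, Mul(-3, V))) = Add(-6, Mul(-2, V)))
Add(47, Mul(21, Function('m')(-6))) = Add(47, Mul(21, Add(-6, Mul(-2, -6)))) = Add(47, Mul(21, Add(-6, 12))) = Add(47, Mul(21, 6)) = Add(47, 126) = 173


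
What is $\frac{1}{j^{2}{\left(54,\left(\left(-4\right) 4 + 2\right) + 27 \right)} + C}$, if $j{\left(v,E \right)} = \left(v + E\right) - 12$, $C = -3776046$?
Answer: $- \frac{1}{3773021} \approx -2.6504 \cdot 10^{-7}$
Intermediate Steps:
$j{\left(v,E \right)} = -12 + E + v$ ($j{\left(v,E \right)} = \left(E + v\right) - 12 = -12 + E + v$)
$\frac{1}{j^{2}{\left(54,\left(\left(-4\right) 4 + 2\right) + 27 \right)} + C} = \frac{1}{\left(-12 + \left(\left(\left(-4\right) 4 + 2\right) + 27\right) + 54\right)^{2} - 3776046} = \frac{1}{\left(-12 + \left(\left(-16 + 2\right) + 27\right) + 54\right)^{2} - 3776046} = \frac{1}{\left(-12 + \left(-14 + 27\right) + 54\right)^{2} - 3776046} = \frac{1}{\left(-12 + 13 + 54\right)^{2} - 3776046} = \frac{1}{55^{2} - 3776046} = \frac{1}{3025 - 3776046} = \frac{1}{-3773021} = - \frac{1}{3773021}$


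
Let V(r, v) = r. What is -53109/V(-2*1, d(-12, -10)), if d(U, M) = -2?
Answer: 53109/2 ≈ 26555.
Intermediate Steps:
-53109/V(-2*1, d(-12, -10)) = -53109/((-2*1)) = -53109/(-2) = -53109*(-1/2) = 53109/2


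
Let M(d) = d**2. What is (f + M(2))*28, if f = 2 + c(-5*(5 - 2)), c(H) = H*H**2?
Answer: -94332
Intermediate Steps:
c(H) = H**3
f = -3373 (f = 2 + (-5*(5 - 2))**3 = 2 + (-5*3)**3 = 2 + (-15)**3 = 2 - 3375 = -3373)
(f + M(2))*28 = (-3373 + 2**2)*28 = (-3373 + 4)*28 = -3369*28 = -94332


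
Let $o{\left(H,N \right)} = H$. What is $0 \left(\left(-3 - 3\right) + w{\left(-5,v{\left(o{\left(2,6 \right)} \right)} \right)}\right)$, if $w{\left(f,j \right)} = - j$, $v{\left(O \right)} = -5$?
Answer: $0$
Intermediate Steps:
$0 \left(\left(-3 - 3\right) + w{\left(-5,v{\left(o{\left(2,6 \right)} \right)} \right)}\right) = 0 \left(\left(-3 - 3\right) - -5\right) = 0 \left(\left(-3 - 3\right) + 5\right) = 0 \left(-6 + 5\right) = 0 \left(-1\right) = 0$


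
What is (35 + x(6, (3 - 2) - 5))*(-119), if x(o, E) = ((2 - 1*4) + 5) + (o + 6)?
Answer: -5950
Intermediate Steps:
x(o, E) = 9 + o (x(o, E) = ((2 - 4) + 5) + (6 + o) = (-2 + 5) + (6 + o) = 3 + (6 + o) = 9 + o)
(35 + x(6, (3 - 2) - 5))*(-119) = (35 + (9 + 6))*(-119) = (35 + 15)*(-119) = 50*(-119) = -5950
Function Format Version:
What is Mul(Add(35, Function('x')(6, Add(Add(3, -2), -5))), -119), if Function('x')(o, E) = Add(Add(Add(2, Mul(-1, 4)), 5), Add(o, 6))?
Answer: -5950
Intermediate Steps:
Function('x')(o, E) = Add(9, o) (Function('x')(o, E) = Add(Add(Add(2, -4), 5), Add(6, o)) = Add(Add(-2, 5), Add(6, o)) = Add(3, Add(6, o)) = Add(9, o))
Mul(Add(35, Function('x')(6, Add(Add(3, -2), -5))), -119) = Mul(Add(35, Add(9, 6)), -119) = Mul(Add(35, 15), -119) = Mul(50, -119) = -5950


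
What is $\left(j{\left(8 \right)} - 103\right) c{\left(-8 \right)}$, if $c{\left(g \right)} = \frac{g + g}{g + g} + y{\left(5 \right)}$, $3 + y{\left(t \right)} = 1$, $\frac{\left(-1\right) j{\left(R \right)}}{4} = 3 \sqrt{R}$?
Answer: $103 + 24 \sqrt{2} \approx 136.94$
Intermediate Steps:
$j{\left(R \right)} = - 12 \sqrt{R}$ ($j{\left(R \right)} = - 4 \cdot 3 \sqrt{R} = - 12 \sqrt{R}$)
$y{\left(t \right)} = -2$ ($y{\left(t \right)} = -3 + 1 = -2$)
$c{\left(g \right)} = -1$ ($c{\left(g \right)} = \frac{g + g}{g + g} - 2 = \frac{2 g}{2 g} - 2 = 2 g \frac{1}{2 g} - 2 = 1 - 2 = -1$)
$\left(j{\left(8 \right)} - 103\right) c{\left(-8 \right)} = \left(- 12 \sqrt{8} - 103\right) \left(-1\right) = \left(- 12 \cdot 2 \sqrt{2} - 103\right) \left(-1\right) = \left(- 24 \sqrt{2} - 103\right) \left(-1\right) = \left(-103 - 24 \sqrt{2}\right) \left(-1\right) = 103 + 24 \sqrt{2}$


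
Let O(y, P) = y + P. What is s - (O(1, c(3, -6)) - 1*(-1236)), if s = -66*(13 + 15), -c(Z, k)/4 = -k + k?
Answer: -3085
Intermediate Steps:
c(Z, k) = 0 (c(Z, k) = -4*(-k + k) = -4*0 = 0)
O(y, P) = P + y
s = -1848 (s = -66*28 = -1848)
s - (O(1, c(3, -6)) - 1*(-1236)) = -1848 - ((0 + 1) - 1*(-1236)) = -1848 - (1 + 1236) = -1848 - 1*1237 = -1848 - 1237 = -3085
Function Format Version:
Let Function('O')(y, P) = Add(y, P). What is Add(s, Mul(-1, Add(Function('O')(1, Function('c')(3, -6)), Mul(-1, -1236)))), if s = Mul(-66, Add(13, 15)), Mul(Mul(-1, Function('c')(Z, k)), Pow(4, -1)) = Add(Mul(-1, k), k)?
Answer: -3085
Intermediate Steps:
Function('c')(Z, k) = 0 (Function('c')(Z, k) = Mul(-4, Add(Mul(-1, k), k)) = Mul(-4, 0) = 0)
Function('O')(y, P) = Add(P, y)
s = -1848 (s = Mul(-66, 28) = -1848)
Add(s, Mul(-1, Add(Function('O')(1, Function('c')(3, -6)), Mul(-1, -1236)))) = Add(-1848, Mul(-1, Add(Add(0, 1), Mul(-1, -1236)))) = Add(-1848, Mul(-1, Add(1, 1236))) = Add(-1848, Mul(-1, 1237)) = Add(-1848, -1237) = -3085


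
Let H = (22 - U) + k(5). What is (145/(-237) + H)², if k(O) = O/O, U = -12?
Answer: 66422500/56169 ≈ 1182.5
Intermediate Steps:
k(O) = 1
H = 35 (H = (22 - 1*(-12)) + 1 = (22 + 12) + 1 = 34 + 1 = 35)
(145/(-237) + H)² = (145/(-237) + 35)² = (145*(-1/237) + 35)² = (-145/237 + 35)² = (8150/237)² = 66422500/56169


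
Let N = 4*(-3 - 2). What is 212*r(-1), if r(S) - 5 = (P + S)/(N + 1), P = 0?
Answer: 20352/19 ≈ 1071.2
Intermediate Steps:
N = -20 (N = 4*(-5) = -20)
r(S) = 5 - S/19 (r(S) = 5 + (0 + S)/(-20 + 1) = 5 + S/(-19) = 5 + S*(-1/19) = 5 - S/19)
212*r(-1) = 212*(5 - 1/19*(-1)) = 212*(5 + 1/19) = 212*(96/19) = 20352/19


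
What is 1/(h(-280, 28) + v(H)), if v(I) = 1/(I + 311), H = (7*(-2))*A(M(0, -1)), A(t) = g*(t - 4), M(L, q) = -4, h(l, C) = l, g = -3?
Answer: -25/7001 ≈ -0.0035709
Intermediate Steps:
A(t) = 12 - 3*t (A(t) = -3*(t - 4) = -3*(-4 + t) = 12 - 3*t)
H = -336 (H = (7*(-2))*(12 - 3*(-4)) = -14*(12 + 12) = -14*24 = -336)
v(I) = 1/(311 + I)
1/(h(-280, 28) + v(H)) = 1/(-280 + 1/(311 - 336)) = 1/(-280 + 1/(-25)) = 1/(-280 - 1/25) = 1/(-7001/25) = -25/7001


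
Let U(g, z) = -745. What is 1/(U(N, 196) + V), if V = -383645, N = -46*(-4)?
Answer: -1/384390 ≈ -2.6015e-6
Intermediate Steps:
N = 184
1/(U(N, 196) + V) = 1/(-745 - 383645) = 1/(-384390) = -1/384390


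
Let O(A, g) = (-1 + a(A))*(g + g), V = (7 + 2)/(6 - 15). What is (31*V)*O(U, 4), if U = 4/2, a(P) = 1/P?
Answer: 124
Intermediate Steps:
V = -1 (V = 9/(-9) = 9*(-⅑) = -1)
U = 2 (U = 4*(½) = 2)
O(A, g) = 2*g*(-1 + 1/A) (O(A, g) = (-1 + 1/A)*(g + g) = (-1 + 1/A)*(2*g) = 2*g*(-1 + 1/A))
(31*V)*O(U, 4) = (31*(-1))*(2*4*(1 - 1*2)/2) = -62*4*(1 - 2)/2 = -62*4*(-1)/2 = -31*(-4) = 124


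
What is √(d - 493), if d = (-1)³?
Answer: I*√494 ≈ 22.226*I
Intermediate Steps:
d = -1
√(d - 493) = √(-1 - 493) = √(-494) = I*√494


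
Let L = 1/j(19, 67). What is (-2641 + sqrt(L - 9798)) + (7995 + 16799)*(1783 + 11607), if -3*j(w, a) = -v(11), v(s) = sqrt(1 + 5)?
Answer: 331989019 + sqrt(-39192 + 2*sqrt(6))/2 ≈ 3.3199e+8 + 98.979*I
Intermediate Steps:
v(s) = sqrt(6)
j(w, a) = sqrt(6)/3 (j(w, a) = -(-1)*sqrt(6)/3 = sqrt(6)/3)
L = sqrt(6)/2 (L = 1/(sqrt(6)/3) = sqrt(6)/2 ≈ 1.2247)
(-2641 + sqrt(L - 9798)) + (7995 + 16799)*(1783 + 11607) = (-2641 + sqrt(sqrt(6)/2 - 9798)) + (7995 + 16799)*(1783 + 11607) = (-2641 + sqrt(-9798 + sqrt(6)/2)) + 24794*13390 = (-2641 + sqrt(-9798 + sqrt(6)/2)) + 331991660 = 331989019 + sqrt(-9798 + sqrt(6)/2)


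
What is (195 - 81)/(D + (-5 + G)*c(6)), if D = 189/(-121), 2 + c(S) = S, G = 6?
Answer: 13794/295 ≈ 46.759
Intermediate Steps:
c(S) = -2 + S
D = -189/121 (D = 189*(-1/121) = -189/121 ≈ -1.5620)
(195 - 81)/(D + (-5 + G)*c(6)) = (195 - 81)/(-189/121 + (-5 + 6)*(-2 + 6)) = 114/(-189/121 + 1*4) = 114/(-189/121 + 4) = 114/(295/121) = 114*(121/295) = 13794/295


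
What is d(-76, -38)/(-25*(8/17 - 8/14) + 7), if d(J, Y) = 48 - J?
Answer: 14756/1133 ≈ 13.024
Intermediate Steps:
d(-76, -38)/(-25*(8/17 - 8/14) + 7) = (48 - 1*(-76))/(-25*(8/17 - 8/14) + 7) = (48 + 76)/(-25*(8*(1/17) - 8*1/14) + 7) = 124/(-25*(8/17 - 4/7) + 7) = 124/(-25*(-12/119) + 7) = 124/(300/119 + 7) = 124/(1133/119) = 124*(119/1133) = 14756/1133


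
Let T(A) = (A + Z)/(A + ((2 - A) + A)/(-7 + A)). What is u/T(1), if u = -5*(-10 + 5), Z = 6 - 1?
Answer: 25/9 ≈ 2.7778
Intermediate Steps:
Z = 5
T(A) = (5 + A)/(A + 2/(-7 + A)) (T(A) = (A + 5)/(A + ((2 - A) + A)/(-7 + A)) = (5 + A)/(A + 2/(-7 + A)))
u = 25 (u = -5*(-5) = 25)
u/T(1) = 25/(((-35 + 1² - 2*1)/(2 + 1² - 7*1))) = 25/(((-35 + 1 - 2)/(2 + 1 - 7))) = 25/((-36/(-4))) = 25/((-¼*(-36))) = 25/9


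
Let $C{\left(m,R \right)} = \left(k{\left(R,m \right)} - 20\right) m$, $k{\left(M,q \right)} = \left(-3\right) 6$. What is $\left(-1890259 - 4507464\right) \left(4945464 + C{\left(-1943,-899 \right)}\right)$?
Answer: $-32112078258454$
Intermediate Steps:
$k{\left(M,q \right)} = -18$
$C{\left(m,R \right)} = - 38 m$ ($C{\left(m,R \right)} = \left(-18 - 20\right) m = - 38 m$)
$\left(-1890259 - 4507464\right) \left(4945464 + C{\left(-1943,-899 \right)}\right) = \left(-1890259 - 4507464\right) \left(4945464 - -73834\right) = - 6397723 \left(4945464 + 73834\right) = \left(-6397723\right) 5019298 = -32112078258454$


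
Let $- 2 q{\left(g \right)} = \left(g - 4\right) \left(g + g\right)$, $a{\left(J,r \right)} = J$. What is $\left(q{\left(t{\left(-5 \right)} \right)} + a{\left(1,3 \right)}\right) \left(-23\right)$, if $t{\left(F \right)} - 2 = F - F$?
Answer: $-115$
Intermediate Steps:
$t{\left(F \right)} = 2$ ($t{\left(F \right)} = 2 + \left(F - F\right) = 2 + 0 = 2$)
$q{\left(g \right)} = - g \left(-4 + g\right)$ ($q{\left(g \right)} = - \frac{\left(g - 4\right) \left(g + g\right)}{2} = - \frac{\left(-4 + g\right) 2 g}{2} = - \frac{2 g \left(-4 + g\right)}{2} = - g \left(-4 + g\right)$)
$\left(q{\left(t{\left(-5 \right)} \right)} + a{\left(1,3 \right)}\right) \left(-23\right) = \left(2 \left(4 - 2\right) + 1\right) \left(-23\right) = \left(2 \cdot 2 + 1\right) \left(-23\right) = \left(4 + 1\right) \left(-23\right) = 5 \left(-23\right) = -115$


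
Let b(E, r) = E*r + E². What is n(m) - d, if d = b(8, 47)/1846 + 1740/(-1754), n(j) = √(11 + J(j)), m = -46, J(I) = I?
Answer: 610070/809471 + I*√35 ≈ 0.75366 + 5.9161*I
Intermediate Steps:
b(E, r) = E² + E*r
n(j) = √(11 + j)
d = -610070/809471 (d = (8*(8 + 47))/1846 + 1740/(-1754) = (8*55)*(1/1846) + 1740*(-1/1754) = 440*(1/1846) - 870/877 = 220/923 - 870/877 = -610070/809471 ≈ -0.75366)
n(m) - d = √(11 - 46) - 1*(-610070/809471) = √(-35) + 610070/809471 = I*√35 + 610070/809471 = 610070/809471 + I*√35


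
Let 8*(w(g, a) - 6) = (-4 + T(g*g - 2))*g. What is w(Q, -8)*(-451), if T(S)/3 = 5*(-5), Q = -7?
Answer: -271051/8 ≈ -33881.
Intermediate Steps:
T(S) = -75 (T(S) = 3*(5*(-5)) = 3*(-25) = -75)
w(g, a) = 6 - 79*g/8 (w(g, a) = 6 + ((-4 - 75)*g)/8 = 6 + (-79*g)/8 = 6 - 79*g/8)
w(Q, -8)*(-451) = (6 - 79/8*(-7))*(-451) = (6 + 553/8)*(-451) = (601/8)*(-451) = -271051/8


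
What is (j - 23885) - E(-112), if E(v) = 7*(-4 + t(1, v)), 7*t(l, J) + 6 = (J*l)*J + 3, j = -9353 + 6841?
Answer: -38910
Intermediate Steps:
j = -2512
t(l, J) = -3/7 + l*J²/7 (t(l, J) = -6/7 + ((J*l)*J + 3)/7 = -6/7 + (l*J² + 3)/7 = -6/7 + (3 + l*J²)/7 = -6/7 + (3/7 + l*J²/7) = -3/7 + l*J²/7)
E(v) = -31 + v² (E(v) = 7*(-4 + (-3/7 + (⅐)*1*v²)) = 7*(-4 + (-3/7 + v²/7)) = 7*(-31/7 + v²/7) = -31 + v²)
(j - 23885) - E(-112) = (-2512 - 23885) - (-31 + (-112)²) = -26397 - (-31 + 12544) = -26397 - 1*12513 = -26397 - 12513 = -38910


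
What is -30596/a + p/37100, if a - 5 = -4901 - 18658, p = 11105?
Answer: 139667877/87385340 ≈ 1.5983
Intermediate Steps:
a = -23554 (a = 5 + (-4901 - 18658) = 5 - 23559 = -23554)
-30596/a + p/37100 = -30596/(-23554) + 11105/37100 = -30596*(-1/23554) + 11105*(1/37100) = 15298/11777 + 2221/7420 = 139667877/87385340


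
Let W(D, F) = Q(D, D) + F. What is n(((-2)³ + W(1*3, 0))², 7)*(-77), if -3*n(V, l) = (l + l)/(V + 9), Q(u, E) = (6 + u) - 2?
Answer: 539/15 ≈ 35.933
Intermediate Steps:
Q(u, E) = 4 + u
W(D, F) = 4 + D + F (W(D, F) = (4 + D) + F = 4 + D + F)
n(V, l) = -2*l/(3*(9 + V)) (n(V, l) = -(l + l)/(3*(V + 9)) = -2*l/(3*(9 + V)))
n(((-2)³ + W(1*3, 0))², 7)*(-77) = -2*7/(27 + 3*((-2)³ + (4 + 1*3 + 0))²)*(-77) = -2*7/(27 + 3*(-8 + (4 + 3 + 0))²)*(-77) = -2*7/(27 + 3*(-8 + 7)²)*(-77) = -2*7/(27 + 3*(-1)²)*(-77) = -2*7/(27 + 3*1)*(-77) = -2*7/(27 + 3)*(-77) = -2*7/30*(-77) = -2*7*1/30*(-77) = -7/15*(-77) = 539/15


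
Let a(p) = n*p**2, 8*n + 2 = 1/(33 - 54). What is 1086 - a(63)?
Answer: 16815/8 ≈ 2101.9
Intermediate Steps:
n = -43/168 (n = -1/4 + 1/(8*(33 - 54)) = -1/4 + (1/8)/(-21) = -1/4 + (1/8)*(-1/21) = -1/4 - 1/168 = -43/168 ≈ -0.25595)
a(p) = -43*p**2/168
1086 - a(63) = 1086 - (-43)*63**2/168 = 1086 - (-43)*3969/168 = 1086 - 1*(-8127/8) = 1086 + 8127/8 = 16815/8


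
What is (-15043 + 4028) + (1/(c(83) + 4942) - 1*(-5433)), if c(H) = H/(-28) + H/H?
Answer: -772107794/138321 ≈ -5582.0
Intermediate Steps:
c(H) = 1 - H/28 (c(H) = H*(-1/28) + 1 = -H/28 + 1 = 1 - H/28)
(-15043 + 4028) + (1/(c(83) + 4942) - 1*(-5433)) = (-15043 + 4028) + (1/((1 - 1/28*83) + 4942) - 1*(-5433)) = -11015 + (1/((1 - 83/28) + 4942) + 5433) = -11015 + (1/(-55/28 + 4942) + 5433) = -11015 + (1/(138321/28) + 5433) = -11015 + (28/138321 + 5433) = -11015 + 751498021/138321 = -772107794/138321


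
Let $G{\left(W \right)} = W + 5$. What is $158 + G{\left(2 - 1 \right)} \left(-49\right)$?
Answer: $-136$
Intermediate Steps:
$G{\left(W \right)} = 5 + W$
$158 + G{\left(2 - 1 \right)} \left(-49\right) = 158 + \left(5 + \left(2 - 1\right)\right) \left(-49\right) = 158 + \left(5 + 1\right) \left(-49\right) = 158 + 6 \left(-49\right) = 158 - 294 = -136$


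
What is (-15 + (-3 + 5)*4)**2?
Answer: 49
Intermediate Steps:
(-15 + (-3 + 5)*4)**2 = (-15 + 2*4)**2 = (-15 + 8)**2 = (-7)**2 = 49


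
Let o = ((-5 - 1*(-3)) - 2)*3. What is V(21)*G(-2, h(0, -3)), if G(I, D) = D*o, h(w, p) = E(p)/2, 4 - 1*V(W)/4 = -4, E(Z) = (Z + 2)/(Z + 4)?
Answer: 192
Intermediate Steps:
E(Z) = (2 + Z)/(4 + Z)
V(W) = 32 (V(W) = 16 - 4*(-4) = 16 + 16 = 32)
o = -12 (o = ((-5 + 3) - 2)*3 = (-2 - 2)*3 = -4*3 = -12)
h(w, p) = (2 + p)/(2*(4 + p)) (h(w, p) = ((2 + p)/(4 + p))/2 = ((2 + p)/(4 + p))*(1/2) = (2 + p)/(2*(4 + p)))
G(I, D) = -12*D (G(I, D) = D*(-12) = -12*D)
V(21)*G(-2, h(0, -3)) = 32*(-6*(2 - 3)/(4 - 3)) = 32*(-6*(-1)/1) = 32*(-6*(-1)) = 32*(-12*(-1/2)) = 32*6 = 192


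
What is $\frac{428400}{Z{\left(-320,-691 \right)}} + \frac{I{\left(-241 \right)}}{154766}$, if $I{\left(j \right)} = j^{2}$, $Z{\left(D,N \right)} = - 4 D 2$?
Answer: $\frac{415315261}{2476256} \approx 167.72$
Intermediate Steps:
$Z{\left(D,N \right)} = - 8 D$
$\frac{428400}{Z{\left(-320,-691 \right)}} + \frac{I{\left(-241 \right)}}{154766} = \frac{428400}{\left(-8\right) \left(-320\right)} + \frac{\left(-241\right)^{2}}{154766} = \frac{428400}{2560} + 58081 \cdot \frac{1}{154766} = 428400 \cdot \frac{1}{2560} + \frac{58081}{154766} = \frac{5355}{32} + \frac{58081}{154766} = \frac{415315261}{2476256}$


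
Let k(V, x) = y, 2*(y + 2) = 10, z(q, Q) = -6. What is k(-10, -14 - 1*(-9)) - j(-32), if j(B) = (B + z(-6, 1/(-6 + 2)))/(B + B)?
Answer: 77/32 ≈ 2.4063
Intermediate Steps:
y = 3 (y = -2 + (½)*10 = -2 + 5 = 3)
k(V, x) = 3
j(B) = (-6 + B)/(2*B) (j(B) = (B - 6)/(B + B) = (-6 + B)/((2*B)) = (-6 + B)*(1/(2*B)) = (-6 + B)/(2*B))
k(-10, -14 - 1*(-9)) - j(-32) = 3 - (-6 - 32)/(2*(-32)) = 3 - (-1)*(-38)/(2*32) = 3 - 1*19/32 = 3 - 19/32 = 77/32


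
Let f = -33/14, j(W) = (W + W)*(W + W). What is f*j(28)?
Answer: -7392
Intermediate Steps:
j(W) = 4*W² (j(W) = (2*W)*(2*W) = 4*W²)
f = -33/14 (f = -33*1/14 = -33/14 ≈ -2.3571)
f*j(28) = -66*28²/7 = -66*784/7 = -33/14*3136 = -7392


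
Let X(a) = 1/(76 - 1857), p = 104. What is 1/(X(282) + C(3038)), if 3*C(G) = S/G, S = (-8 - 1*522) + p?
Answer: -2705339/127970 ≈ -21.140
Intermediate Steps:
X(a) = -1/1781 (X(a) = 1/(-1781) = -1/1781)
S = -426 (S = (-8 - 1*522) + 104 = (-8 - 522) + 104 = -530 + 104 = -426)
C(G) = -142/G (C(G) = (-426/G)/3 = -142/G)
1/(X(282) + C(3038)) = 1/(-1/1781 - 142/3038) = 1/(-1/1781 - 142*1/3038) = 1/(-1/1781 - 71/1519) = 1/(-127970/2705339) = -2705339/127970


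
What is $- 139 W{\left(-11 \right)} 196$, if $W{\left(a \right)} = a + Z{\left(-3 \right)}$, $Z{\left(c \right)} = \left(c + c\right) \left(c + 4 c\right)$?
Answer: $-2152276$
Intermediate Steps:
$Z{\left(c \right)} = 10 c^{2}$ ($Z{\left(c \right)} = 2 c 5 c = 10 c^{2}$)
$W{\left(a \right)} = 90 + a$ ($W{\left(a \right)} = a + 10 \left(-3\right)^{2} = a + 10 \cdot 9 = a + 90 = 90 + a$)
$- 139 W{\left(-11 \right)} 196 = - 139 \left(90 - 11\right) 196 = \left(-139\right) 79 \cdot 196 = \left(-10981\right) 196 = -2152276$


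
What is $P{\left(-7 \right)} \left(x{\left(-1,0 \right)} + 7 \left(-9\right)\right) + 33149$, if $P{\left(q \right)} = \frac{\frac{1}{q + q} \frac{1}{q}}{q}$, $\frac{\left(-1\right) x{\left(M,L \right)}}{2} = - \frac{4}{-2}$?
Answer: $\frac{22740281}{686} \approx 33149.0$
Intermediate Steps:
$x{\left(M,L \right)} = -4$ ($x{\left(M,L \right)} = - 2 \left(- \frac{4}{-2}\right) = - 2 \left(\left(-4\right) \left(- \frac{1}{2}\right)\right) = \left(-2\right) 2 = -4$)
$P{\left(q \right)} = \frac{1}{2 q^{3}}$ ($P{\left(q \right)} = \frac{\frac{1}{2 q} \frac{1}{q}}{q} = \frac{\frac{1}{2} \frac{1}{q^{2}}}{q} = \frac{1}{2 q^{3}}$)
$P{\left(-7 \right)} \left(x{\left(-1,0 \right)} + 7 \left(-9\right)\right) + 33149 = \frac{1}{2 \left(-343\right)} \left(-4 + 7 \left(-9\right)\right) + 33149 = \frac{1}{2} \left(- \frac{1}{343}\right) \left(-4 - 63\right) + 33149 = \left(- \frac{1}{686}\right) \left(-67\right) + 33149 = \frac{67}{686} + 33149 = \frac{22740281}{686}$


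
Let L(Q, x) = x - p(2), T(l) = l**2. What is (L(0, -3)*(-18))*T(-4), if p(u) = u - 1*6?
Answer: -288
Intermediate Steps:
p(u) = -6 + u (p(u) = u - 6 = -6 + u)
L(Q, x) = 4 + x (L(Q, x) = x - (-6 + 2) = x - 1*(-4) = x + 4 = 4 + x)
(L(0, -3)*(-18))*T(-4) = ((4 - 3)*(-18))*(-4)**2 = (1*(-18))*16 = -18*16 = -288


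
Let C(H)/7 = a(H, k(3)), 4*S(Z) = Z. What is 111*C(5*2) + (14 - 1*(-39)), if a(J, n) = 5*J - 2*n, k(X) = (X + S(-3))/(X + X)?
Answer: 153281/4 ≈ 38320.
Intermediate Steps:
S(Z) = Z/4
k(X) = (-3/4 + X)/(2*X) (k(X) = (X + (1/4)*(-3))/(X + X) = (X - 3/4)/((2*X)) = (-3/4 + X)*(1/(2*X)) = (-3/4 + X)/(2*X))
a(J, n) = -2*n + 5*J
C(H) = -21/4 + 35*H (C(H) = 7*(-(-3 + 4*3)/(4*3) + 5*H) = 7*(-(-3 + 12)/(4*3) + 5*H) = 7*(-9/(4*3) + 5*H) = 7*(-2*3/8 + 5*H) = 7*(-3/4 + 5*H) = -21/4 + 35*H)
111*C(5*2) + (14 - 1*(-39)) = 111*(-21/4 + 35*(5*2)) + (14 - 1*(-39)) = 111*(-21/4 + 35*10) + (14 + 39) = 111*(-21/4 + 350) + 53 = 111*(1379/4) + 53 = 153069/4 + 53 = 153281/4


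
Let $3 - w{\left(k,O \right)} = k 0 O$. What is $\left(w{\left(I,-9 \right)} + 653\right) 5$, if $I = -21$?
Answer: $3280$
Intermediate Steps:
$w{\left(k,O \right)} = 3$ ($w{\left(k,O \right)} = 3 - k 0 O = 3 - 0 O = 3 - 0 = 3 + 0 = 3$)
$\left(w{\left(I,-9 \right)} + 653\right) 5 = \left(3 + 653\right) 5 = 656 \cdot 5 = 3280$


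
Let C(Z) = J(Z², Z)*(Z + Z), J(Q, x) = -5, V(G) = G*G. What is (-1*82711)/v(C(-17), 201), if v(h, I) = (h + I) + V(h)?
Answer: -82711/29271 ≈ -2.8257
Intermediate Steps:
V(G) = G²
C(Z) = -10*Z (C(Z) = -5*(Z + Z) = -10*Z)
v(h, I) = I + h + h² (v(h, I) = (h + I) + h² = (I + h) + h² = I + h + h²)
(-1*82711)/v(C(-17), 201) = (-1*82711)/(201 - 10*(-17) + (-10*(-17))²) = -82711/(201 + 170 + 170²) = -82711/(201 + 170 + 28900) = -82711/29271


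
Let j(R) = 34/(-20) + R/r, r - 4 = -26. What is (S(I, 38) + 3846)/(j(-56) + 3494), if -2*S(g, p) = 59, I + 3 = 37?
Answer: 419815/384433 ≈ 1.0920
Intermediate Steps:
I = 34 (I = -3 + 37 = 34)
r = -22 (r = 4 - 26 = -22)
S(g, p) = -59/2 (S(g, p) = -½*59 = -59/2)
j(R) = -17/10 - R/22 (j(R) = 34/(-20) + R/(-22) = 34*(-1/20) + R*(-1/22) = -17/10 - R/22)
(S(I, 38) + 3846)/(j(-56) + 3494) = (-59/2 + 3846)/((-17/10 - 1/22*(-56)) + 3494) = 7633/(2*((-17/10 + 28/11) + 3494)) = 7633/(2*(93/110 + 3494)) = 7633/(2*(384433/110)) = (7633/2)*(110/384433) = 419815/384433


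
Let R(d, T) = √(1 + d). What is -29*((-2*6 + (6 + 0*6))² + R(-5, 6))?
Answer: -1044 - 58*I ≈ -1044.0 - 58.0*I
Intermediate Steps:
-29*((-2*6 + (6 + 0*6))² + R(-5, 6)) = -29*((-2*6 + (6 + 0*6))² + √(1 - 5)) = -29*((-12 + (6 + 0))² + √(-4)) = -29*((-12 + 6)² + 2*I) = -29*((-6)² + 2*I) = -29*(36 + 2*I) = -1044 - 58*I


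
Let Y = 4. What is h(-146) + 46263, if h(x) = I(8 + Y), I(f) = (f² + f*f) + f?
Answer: 46563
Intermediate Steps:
I(f) = f + 2*f² (I(f) = (f² + f²) + f = 2*f² + f = f + 2*f²)
h(x) = 300 (h(x) = (8 + 4)*(1 + 2*(8 + 4)) = 12*(1 + 2*12) = 12*(1 + 24) = 12*25 = 300)
h(-146) + 46263 = 300 + 46263 = 46563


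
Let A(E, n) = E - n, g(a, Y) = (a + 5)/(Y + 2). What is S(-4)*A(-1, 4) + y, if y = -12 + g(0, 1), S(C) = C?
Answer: 29/3 ≈ 9.6667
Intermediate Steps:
g(a, Y) = (5 + a)/(2 + Y)
y = -31/3 (y = -12 + (5 + 0)/(2 + 1) = -12 + 5/3 = -31/3 ≈ -10.333)
S(-4)*A(-1, 4) + y = -4*(-1 - 1*4) - 31/3 = -4*(-1 - 4) - 31/3 = -4*(-5) - 31/3 = 20 - 31/3 = 29/3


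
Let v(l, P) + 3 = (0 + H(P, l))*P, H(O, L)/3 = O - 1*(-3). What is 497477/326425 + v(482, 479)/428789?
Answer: 439404739528/139967449325 ≈ 3.1393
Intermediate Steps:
H(O, L) = 9 + 3*O (H(O, L) = 3*(O - 1*(-3)) = 3*(O + 3) = 3*(3 + O) = 9 + 3*O)
v(l, P) = -3 + P*(9 + 3*P) (v(l, P) = -3 + (0 + (9 + 3*P))*P = -3 + (9 + 3*P)*P = -3 + P*(9 + 3*P))
497477/326425 + v(482, 479)/428789 = 497477/326425 + (-3 + 3*479*(3 + 479))/428789 = 497477*(1/326425) + (-3 + 3*479*482)*(1/428789) = 497477/326425 + (-3 + 692634)*(1/428789) = 497477/326425 + 692631*(1/428789) = 497477/326425 + 692631/428789 = 439404739528/139967449325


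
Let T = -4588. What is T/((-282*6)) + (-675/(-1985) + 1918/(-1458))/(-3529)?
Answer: 130177183267/48002908419 ≈ 2.7119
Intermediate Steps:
T/((-282*6)) + (-675/(-1985) + 1918/(-1458))/(-3529) = -4588/((-282*6)) + (-675/(-1985) + 1918/(-1458))/(-3529) = -4588/(-1692) + (-675*(-1/1985) + 1918*(-1/1458))*(-1/3529) = -4588*(-1/1692) + (135/397 - 959/729)*(-1/3529) = 1147/423 - 282308/289413*(-1/3529) = 1147/423 + 282308/1021338477 = 130177183267/48002908419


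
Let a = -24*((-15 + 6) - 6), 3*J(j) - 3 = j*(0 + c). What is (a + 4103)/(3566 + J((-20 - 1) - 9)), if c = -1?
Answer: 4463/3577 ≈ 1.2477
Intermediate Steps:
J(j) = 1 - j/3 (J(j) = 1 + (j*(0 - 1))/3 = 1 + (j*(-1))/3 = 1 + (-j)/3 = 1 - j/3)
a = 360 (a = -24*(-9 - 6) = -24*(-15) = 360)
(a + 4103)/(3566 + J((-20 - 1) - 9)) = (360 + 4103)/(3566 + (1 - ((-20 - 1) - 9)/3)) = 4463/(3566 + (1 - (-21 - 9)/3)) = 4463/(3566 + (1 - ⅓*(-30))) = 4463/(3566 + (1 + 10)) = 4463/(3566 + 11) = 4463/3577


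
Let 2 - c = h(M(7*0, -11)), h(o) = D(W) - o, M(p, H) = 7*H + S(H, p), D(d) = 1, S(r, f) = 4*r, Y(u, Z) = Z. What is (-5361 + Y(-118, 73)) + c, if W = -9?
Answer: -5408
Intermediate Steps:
M(p, H) = 11*H (M(p, H) = 7*H + 4*H = 11*H)
h(o) = 1 - o
c = -120 (c = 2 - (1 - 11*(-11)) = 2 - (1 - 1*(-121)) = 2 - (1 + 121) = 2 - 1*122 = 2 - 122 = -120)
(-5361 + Y(-118, 73)) + c = (-5361 + 73) - 120 = -5288 - 120 = -5408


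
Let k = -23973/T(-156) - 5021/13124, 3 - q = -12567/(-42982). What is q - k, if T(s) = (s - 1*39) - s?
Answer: -2242514032027/3666622492 ≈ -611.60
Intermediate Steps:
T(s) = -39 (T(s) = (s - 39) - s = (-39 + s) - s = -39)
q = 116379/42982 (q = 3 - (-12567)/(-42982) = 3 - (-12567)*(-1)/42982 = 3 - 1*12567/42982 = 3 - 12567/42982 = 116379/42982 ≈ 2.7076)
k = 104808611/170612 (k = -23973/(-39) - 5021/13124 = -23973*(-1/39) - 5021*1/13124 = 7991/13 - 5021/13124 = 104808611/170612 ≈ 614.31)
q - k = 116379/42982 - 1*104808611/170612 = 116379/42982 - 104808611/170612 = -2242514032027/3666622492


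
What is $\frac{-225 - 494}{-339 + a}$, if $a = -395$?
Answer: $\frac{719}{734} \approx 0.97956$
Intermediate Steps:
$\frac{-225 - 494}{-339 + a} = \frac{-225 - 494}{-339 - 395} = - \frac{719}{-734} = \left(-719\right) \left(- \frac{1}{734}\right) = \frac{719}{734}$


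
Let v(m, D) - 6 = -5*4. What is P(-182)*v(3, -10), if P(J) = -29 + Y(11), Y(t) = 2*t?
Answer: 98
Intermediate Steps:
P(J) = -7 (P(J) = -29 + 2*11 = -29 + 22 = -7)
v(m, D) = -14 (v(m, D) = 6 - 5*4 = 6 - 20 = -14)
P(-182)*v(3, -10) = -7*(-14) = 98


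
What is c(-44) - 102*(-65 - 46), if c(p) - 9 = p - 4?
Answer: 11283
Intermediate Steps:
c(p) = 5 + p (c(p) = 9 + (p - 4) = 9 + (-4 + p) = 5 + p)
c(-44) - 102*(-65 - 46) = (5 - 44) - 102*(-65 - 46) = -39 - 102*(-111) = -39 - 1*(-11322) = -39 + 11322 = 11283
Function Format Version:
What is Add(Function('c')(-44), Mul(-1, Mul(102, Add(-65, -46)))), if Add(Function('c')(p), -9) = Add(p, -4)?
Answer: 11283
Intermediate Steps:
Function('c')(p) = Add(5, p) (Function('c')(p) = Add(9, Add(p, -4)) = Add(9, Add(-4, p)) = Add(5, p))
Add(Function('c')(-44), Mul(-1, Mul(102, Add(-65, -46)))) = Add(Add(5, -44), Mul(-1, Mul(102, Add(-65, -46)))) = Add(-39, Mul(-1, Mul(102, -111))) = Add(-39, Mul(-1, -11322)) = Add(-39, 11322) = 11283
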